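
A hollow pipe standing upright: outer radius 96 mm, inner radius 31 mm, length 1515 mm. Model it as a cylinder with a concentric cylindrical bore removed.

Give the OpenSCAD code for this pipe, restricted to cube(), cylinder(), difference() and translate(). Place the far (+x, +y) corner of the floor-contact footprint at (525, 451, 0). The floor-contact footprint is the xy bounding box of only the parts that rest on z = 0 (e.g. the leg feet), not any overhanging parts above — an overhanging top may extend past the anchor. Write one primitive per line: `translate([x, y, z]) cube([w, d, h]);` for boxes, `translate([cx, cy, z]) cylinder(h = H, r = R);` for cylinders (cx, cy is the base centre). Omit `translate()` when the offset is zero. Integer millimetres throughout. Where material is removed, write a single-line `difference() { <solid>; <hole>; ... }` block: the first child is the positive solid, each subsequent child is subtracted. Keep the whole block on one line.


difference() { translate([429, 355, 0]) cylinder(h = 1515, r = 96); translate([429, 355, 0]) cylinder(h = 1515, r = 31); }


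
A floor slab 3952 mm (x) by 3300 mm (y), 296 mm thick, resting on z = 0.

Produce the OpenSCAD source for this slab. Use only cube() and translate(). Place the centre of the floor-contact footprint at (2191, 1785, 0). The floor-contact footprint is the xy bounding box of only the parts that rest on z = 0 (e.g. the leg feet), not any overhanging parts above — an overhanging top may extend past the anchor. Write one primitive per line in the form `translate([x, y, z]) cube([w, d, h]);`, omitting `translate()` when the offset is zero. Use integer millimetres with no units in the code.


translate([215, 135, 0]) cube([3952, 3300, 296]);


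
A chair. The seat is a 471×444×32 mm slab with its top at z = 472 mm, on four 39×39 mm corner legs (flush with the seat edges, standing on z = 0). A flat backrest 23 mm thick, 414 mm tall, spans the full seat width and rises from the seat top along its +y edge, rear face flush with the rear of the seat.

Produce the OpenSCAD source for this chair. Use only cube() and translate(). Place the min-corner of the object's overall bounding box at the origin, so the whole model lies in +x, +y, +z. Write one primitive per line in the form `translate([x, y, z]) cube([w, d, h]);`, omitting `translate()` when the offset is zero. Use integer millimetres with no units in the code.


// leg_h = 472 - 32 = 440
translate([0, 0, 440]) cube([471, 444, 32]);
cube([39, 39, 440]);
translate([432, 0, 0]) cube([39, 39, 440]);
translate([0, 405, 0]) cube([39, 39, 440]);
translate([432, 405, 0]) cube([39, 39, 440]);
translate([0, 421, 472]) cube([471, 23, 414]);


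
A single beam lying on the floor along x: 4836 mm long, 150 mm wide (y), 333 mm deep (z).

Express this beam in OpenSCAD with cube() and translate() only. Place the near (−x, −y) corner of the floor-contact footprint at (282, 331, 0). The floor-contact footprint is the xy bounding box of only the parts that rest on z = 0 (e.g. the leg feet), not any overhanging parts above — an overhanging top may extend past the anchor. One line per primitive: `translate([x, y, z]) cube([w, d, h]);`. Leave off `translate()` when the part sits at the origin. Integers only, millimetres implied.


translate([282, 331, 0]) cube([4836, 150, 333]);


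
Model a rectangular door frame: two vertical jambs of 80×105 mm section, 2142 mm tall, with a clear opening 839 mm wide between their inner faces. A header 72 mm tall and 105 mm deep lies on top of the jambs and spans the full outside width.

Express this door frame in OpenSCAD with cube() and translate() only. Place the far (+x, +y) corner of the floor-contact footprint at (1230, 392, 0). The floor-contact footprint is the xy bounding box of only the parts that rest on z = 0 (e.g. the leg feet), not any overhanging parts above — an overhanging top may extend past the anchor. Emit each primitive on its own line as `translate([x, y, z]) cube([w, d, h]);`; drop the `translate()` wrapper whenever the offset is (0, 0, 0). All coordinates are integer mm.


translate([231, 287, 0]) cube([80, 105, 2142]);
translate([1150, 287, 0]) cube([80, 105, 2142]);
translate([231, 287, 2142]) cube([999, 105, 72]);


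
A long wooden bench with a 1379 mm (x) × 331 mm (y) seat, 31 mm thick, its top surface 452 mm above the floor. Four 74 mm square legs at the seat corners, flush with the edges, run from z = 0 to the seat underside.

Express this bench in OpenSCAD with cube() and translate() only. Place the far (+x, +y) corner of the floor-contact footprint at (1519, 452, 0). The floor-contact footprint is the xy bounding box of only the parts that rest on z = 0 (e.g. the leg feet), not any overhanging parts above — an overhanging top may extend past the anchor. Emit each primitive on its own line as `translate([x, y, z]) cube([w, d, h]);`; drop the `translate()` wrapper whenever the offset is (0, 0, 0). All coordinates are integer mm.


translate([140, 121, 421]) cube([1379, 331, 31]);
translate([140, 121, 0]) cube([74, 74, 421]);
translate([140, 378, 0]) cube([74, 74, 421]);
translate([1445, 121, 0]) cube([74, 74, 421]);
translate([1445, 378, 0]) cube([74, 74, 421]);


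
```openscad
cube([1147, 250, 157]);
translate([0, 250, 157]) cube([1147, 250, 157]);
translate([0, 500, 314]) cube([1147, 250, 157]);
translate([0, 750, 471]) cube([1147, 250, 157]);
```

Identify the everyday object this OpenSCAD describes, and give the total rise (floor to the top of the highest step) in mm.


A staircase. The total rise is 628 mm.

4 identical blocks, each offset up and back from the previous — a staircase. Each step is 157 mm tall and there are 4 of them, so the total rise is 4 × 157 = 628 mm.


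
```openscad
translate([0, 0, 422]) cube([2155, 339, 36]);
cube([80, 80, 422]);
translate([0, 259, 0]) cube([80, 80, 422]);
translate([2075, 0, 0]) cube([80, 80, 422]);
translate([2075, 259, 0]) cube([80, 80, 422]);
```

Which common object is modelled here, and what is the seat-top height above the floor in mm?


A bench. The seat-top height is 458 mm.

A long slab on four corner posts — a bench. The slab sits at z = 422 with thickness 36, so the top is 422 + 36 = 458 mm.


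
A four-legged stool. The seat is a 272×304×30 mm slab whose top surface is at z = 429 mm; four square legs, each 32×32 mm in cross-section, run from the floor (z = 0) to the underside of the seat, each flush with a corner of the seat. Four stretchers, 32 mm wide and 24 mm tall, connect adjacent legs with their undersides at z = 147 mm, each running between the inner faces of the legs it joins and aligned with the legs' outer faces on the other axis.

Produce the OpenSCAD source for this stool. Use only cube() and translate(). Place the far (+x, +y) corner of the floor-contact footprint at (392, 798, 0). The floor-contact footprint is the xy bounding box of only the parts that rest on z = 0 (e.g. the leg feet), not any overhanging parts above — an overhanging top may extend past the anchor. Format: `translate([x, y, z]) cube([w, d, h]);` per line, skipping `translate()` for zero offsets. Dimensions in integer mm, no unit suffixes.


translate([120, 494, 399]) cube([272, 304, 30]);
translate([120, 494, 0]) cube([32, 32, 399]);
translate([360, 494, 0]) cube([32, 32, 399]);
translate([120, 766, 0]) cube([32, 32, 399]);
translate([360, 766, 0]) cube([32, 32, 399]);
translate([152, 494, 147]) cube([208, 32, 24]);
translate([152, 766, 147]) cube([208, 32, 24]);
translate([120, 526, 147]) cube([32, 240, 24]);
translate([360, 526, 147]) cube([32, 240, 24]);


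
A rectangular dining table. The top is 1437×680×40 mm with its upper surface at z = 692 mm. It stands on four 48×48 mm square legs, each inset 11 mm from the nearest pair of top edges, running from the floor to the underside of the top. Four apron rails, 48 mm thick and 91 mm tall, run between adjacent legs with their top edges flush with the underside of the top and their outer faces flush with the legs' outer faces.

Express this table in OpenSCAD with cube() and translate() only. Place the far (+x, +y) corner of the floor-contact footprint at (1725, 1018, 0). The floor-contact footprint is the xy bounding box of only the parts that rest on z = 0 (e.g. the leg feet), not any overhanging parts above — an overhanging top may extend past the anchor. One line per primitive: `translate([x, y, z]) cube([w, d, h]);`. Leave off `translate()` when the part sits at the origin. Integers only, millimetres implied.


translate([299, 349, 652]) cube([1437, 680, 40]);
translate([310, 360, 0]) cube([48, 48, 652]);
translate([1677, 360, 0]) cube([48, 48, 652]);
translate([310, 970, 0]) cube([48, 48, 652]);
translate([1677, 970, 0]) cube([48, 48, 652]);
translate([358, 360, 561]) cube([1319, 48, 91]);
translate([358, 970, 561]) cube([1319, 48, 91]);
translate([310, 408, 561]) cube([48, 562, 91]);
translate([1677, 408, 561]) cube([48, 562, 91]);


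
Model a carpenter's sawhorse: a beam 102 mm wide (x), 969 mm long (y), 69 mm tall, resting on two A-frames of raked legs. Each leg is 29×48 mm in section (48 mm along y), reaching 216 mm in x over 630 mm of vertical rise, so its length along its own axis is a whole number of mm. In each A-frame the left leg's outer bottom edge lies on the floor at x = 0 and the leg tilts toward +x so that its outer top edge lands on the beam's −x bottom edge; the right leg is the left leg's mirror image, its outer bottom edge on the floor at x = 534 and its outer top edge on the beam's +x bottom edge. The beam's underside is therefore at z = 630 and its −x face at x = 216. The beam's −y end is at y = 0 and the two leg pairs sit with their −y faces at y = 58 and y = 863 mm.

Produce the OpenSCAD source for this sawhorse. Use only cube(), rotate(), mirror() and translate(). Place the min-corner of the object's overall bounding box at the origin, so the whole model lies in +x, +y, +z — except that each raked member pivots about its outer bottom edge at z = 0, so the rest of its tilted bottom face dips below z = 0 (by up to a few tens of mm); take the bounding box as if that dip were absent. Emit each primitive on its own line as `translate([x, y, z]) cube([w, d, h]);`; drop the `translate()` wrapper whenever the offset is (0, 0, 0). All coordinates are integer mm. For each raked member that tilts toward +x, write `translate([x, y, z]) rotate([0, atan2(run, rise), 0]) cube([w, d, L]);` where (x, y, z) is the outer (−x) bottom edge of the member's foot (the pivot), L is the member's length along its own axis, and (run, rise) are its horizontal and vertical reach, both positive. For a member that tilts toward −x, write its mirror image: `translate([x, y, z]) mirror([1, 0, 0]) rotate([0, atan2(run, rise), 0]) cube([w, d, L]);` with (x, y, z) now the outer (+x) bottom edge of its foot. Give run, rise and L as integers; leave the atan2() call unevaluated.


translate([216, 0, 630]) cube([102, 969, 69]);
translate([0, 58, 0]) rotate([0, atan2(216, 630), 0]) cube([29, 48, 666]);
translate([534, 58, 0]) mirror([1, 0, 0]) rotate([0, atan2(216, 630), 0]) cube([29, 48, 666]);
translate([0, 863, 0]) rotate([0, atan2(216, 630), 0]) cube([29, 48, 666]);
translate([534, 863, 0]) mirror([1, 0, 0]) rotate([0, atan2(216, 630), 0]) cube([29, 48, 666]);


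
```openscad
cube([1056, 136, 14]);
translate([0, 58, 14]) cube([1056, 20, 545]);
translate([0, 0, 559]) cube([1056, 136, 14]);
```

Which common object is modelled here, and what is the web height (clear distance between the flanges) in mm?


An I-beam. The web height is 545 mm.

Two wide flanges with a thin centred web — an I-beam. Overall 573 mm minus two 14 mm flanges gives a web of 573 − 2·14 = 545 mm.


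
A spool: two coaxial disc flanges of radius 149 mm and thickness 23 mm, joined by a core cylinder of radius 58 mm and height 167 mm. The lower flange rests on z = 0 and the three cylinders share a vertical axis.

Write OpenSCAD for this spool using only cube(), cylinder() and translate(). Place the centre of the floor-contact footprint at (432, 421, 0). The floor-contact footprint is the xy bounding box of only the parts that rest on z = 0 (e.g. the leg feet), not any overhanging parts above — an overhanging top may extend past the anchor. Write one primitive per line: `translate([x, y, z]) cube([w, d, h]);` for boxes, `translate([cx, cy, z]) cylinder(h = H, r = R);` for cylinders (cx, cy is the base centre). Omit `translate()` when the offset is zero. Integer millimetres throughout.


translate([432, 421, 0]) cylinder(h = 23, r = 149);
translate([432, 421, 23]) cylinder(h = 167, r = 58);
translate([432, 421, 190]) cylinder(h = 23, r = 149);


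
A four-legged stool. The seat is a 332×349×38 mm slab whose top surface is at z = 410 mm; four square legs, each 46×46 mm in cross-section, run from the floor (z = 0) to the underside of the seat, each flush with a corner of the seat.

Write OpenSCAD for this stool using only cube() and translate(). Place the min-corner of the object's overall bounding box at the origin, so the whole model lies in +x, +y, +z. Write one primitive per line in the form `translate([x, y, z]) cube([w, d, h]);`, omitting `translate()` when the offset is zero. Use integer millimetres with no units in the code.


translate([0, 0, 372]) cube([332, 349, 38]);
cube([46, 46, 372]);
translate([286, 0, 0]) cube([46, 46, 372]);
translate([0, 303, 0]) cube([46, 46, 372]);
translate([286, 303, 0]) cube([46, 46, 372]);


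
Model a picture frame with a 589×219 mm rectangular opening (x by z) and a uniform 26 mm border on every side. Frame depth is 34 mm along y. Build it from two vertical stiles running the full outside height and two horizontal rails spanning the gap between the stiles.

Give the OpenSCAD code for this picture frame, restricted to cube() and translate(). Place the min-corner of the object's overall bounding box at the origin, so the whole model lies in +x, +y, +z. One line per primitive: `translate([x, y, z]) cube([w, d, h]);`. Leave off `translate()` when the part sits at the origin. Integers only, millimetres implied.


cube([26, 34, 271]);
translate([615, 0, 0]) cube([26, 34, 271]);
translate([26, 0, 0]) cube([589, 34, 26]);
translate([26, 0, 245]) cube([589, 34, 26]);


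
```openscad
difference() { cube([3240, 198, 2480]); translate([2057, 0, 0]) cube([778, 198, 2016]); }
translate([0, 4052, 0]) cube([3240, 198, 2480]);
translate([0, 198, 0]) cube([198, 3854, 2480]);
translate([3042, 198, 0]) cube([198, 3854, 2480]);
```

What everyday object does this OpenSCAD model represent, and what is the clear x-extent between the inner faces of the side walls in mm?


A single room. The interior width is 2844 mm.

Four walls enclosing a rectangle with a door in the front wall — a room. Outside width 3240 minus two 198 mm walls gives 2844 mm.


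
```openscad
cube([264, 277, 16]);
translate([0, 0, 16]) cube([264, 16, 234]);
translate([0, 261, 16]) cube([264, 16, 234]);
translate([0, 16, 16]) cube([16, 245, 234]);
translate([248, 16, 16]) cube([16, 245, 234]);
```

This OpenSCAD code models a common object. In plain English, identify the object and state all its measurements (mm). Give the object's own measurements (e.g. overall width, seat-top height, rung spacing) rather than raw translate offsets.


An open-topped rectangular box: outside dimensions 264×277×250 mm, with a uniform wall and base thickness of 16 mm. The base is a full 264×277 slab on the floor; four walls sit on top of the base. The front and back walls (the −y and +y sides) span the full width; the two side walls fit between them.


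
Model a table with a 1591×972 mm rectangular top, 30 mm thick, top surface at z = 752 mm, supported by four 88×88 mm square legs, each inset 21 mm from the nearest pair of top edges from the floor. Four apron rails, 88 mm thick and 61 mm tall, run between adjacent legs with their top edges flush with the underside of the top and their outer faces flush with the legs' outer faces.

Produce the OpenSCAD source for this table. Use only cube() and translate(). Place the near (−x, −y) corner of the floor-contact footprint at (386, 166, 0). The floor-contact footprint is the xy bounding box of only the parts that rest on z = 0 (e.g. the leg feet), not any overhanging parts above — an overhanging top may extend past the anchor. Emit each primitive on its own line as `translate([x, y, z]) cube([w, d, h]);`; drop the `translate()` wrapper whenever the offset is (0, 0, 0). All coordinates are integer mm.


// leg_h = 752 - 30 = 722
// apron z = 722 - 61 = 661
translate([365, 145, 722]) cube([1591, 972, 30]);
translate([386, 166, 0]) cube([88, 88, 722]);
translate([1847, 166, 0]) cube([88, 88, 722]);
translate([386, 1008, 0]) cube([88, 88, 722]);
translate([1847, 1008, 0]) cube([88, 88, 722]);
translate([474, 166, 661]) cube([1373, 88, 61]);
translate([474, 1008, 661]) cube([1373, 88, 61]);
translate([386, 254, 661]) cube([88, 754, 61]);
translate([1847, 254, 661]) cube([88, 754, 61]);


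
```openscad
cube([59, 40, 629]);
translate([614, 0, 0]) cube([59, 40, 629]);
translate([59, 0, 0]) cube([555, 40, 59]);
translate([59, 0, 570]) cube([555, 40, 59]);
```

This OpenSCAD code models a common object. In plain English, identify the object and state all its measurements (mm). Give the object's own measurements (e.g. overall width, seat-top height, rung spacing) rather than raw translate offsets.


A rectangular picture frame lying in the x–z plane (depth along y). The opening is 555 mm wide (x) by 511 mm tall (z), surrounded by a border 59 mm wide on all four sides. The frame is 40 mm deep and is made of two full-height vertical stiles with two horizontal rails fitted between them.


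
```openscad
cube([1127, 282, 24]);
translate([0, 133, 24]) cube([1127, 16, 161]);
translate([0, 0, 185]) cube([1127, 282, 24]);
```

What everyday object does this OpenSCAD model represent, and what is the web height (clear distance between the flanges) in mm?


An I-beam. The web height is 161 mm.

Two wide flanges with a thin centred web — an I-beam. Overall 209 mm minus two 24 mm flanges gives a web of 209 − 2·24 = 161 mm.


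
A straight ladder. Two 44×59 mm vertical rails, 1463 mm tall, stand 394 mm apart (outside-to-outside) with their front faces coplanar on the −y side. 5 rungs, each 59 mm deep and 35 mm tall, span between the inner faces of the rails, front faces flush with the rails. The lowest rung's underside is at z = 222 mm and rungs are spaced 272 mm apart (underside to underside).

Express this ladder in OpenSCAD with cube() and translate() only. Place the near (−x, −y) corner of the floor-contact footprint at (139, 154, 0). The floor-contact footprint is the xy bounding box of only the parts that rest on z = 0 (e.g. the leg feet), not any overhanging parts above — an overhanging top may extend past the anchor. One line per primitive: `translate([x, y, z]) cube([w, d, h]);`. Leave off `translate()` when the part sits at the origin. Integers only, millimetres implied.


translate([139, 154, 0]) cube([44, 59, 1463]);
translate([489, 154, 0]) cube([44, 59, 1463]);
translate([183, 154, 222]) cube([306, 59, 35]);
translate([183, 154, 494]) cube([306, 59, 35]);
translate([183, 154, 766]) cube([306, 59, 35]);
translate([183, 154, 1038]) cube([306, 59, 35]);
translate([183, 154, 1310]) cube([306, 59, 35]);


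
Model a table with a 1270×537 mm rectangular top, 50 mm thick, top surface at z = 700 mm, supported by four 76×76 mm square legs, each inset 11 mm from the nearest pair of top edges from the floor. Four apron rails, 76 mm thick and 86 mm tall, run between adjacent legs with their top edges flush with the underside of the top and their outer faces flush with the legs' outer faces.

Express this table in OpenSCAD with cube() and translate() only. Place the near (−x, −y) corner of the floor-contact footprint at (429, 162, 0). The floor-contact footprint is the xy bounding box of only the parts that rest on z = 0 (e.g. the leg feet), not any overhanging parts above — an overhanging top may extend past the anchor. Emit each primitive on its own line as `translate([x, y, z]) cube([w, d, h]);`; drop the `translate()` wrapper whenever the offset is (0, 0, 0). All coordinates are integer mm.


translate([418, 151, 650]) cube([1270, 537, 50]);
translate([429, 162, 0]) cube([76, 76, 650]);
translate([1601, 162, 0]) cube([76, 76, 650]);
translate([429, 601, 0]) cube([76, 76, 650]);
translate([1601, 601, 0]) cube([76, 76, 650]);
translate([505, 162, 564]) cube([1096, 76, 86]);
translate([505, 601, 564]) cube([1096, 76, 86]);
translate([429, 238, 564]) cube([76, 363, 86]);
translate([1601, 238, 564]) cube([76, 363, 86]);


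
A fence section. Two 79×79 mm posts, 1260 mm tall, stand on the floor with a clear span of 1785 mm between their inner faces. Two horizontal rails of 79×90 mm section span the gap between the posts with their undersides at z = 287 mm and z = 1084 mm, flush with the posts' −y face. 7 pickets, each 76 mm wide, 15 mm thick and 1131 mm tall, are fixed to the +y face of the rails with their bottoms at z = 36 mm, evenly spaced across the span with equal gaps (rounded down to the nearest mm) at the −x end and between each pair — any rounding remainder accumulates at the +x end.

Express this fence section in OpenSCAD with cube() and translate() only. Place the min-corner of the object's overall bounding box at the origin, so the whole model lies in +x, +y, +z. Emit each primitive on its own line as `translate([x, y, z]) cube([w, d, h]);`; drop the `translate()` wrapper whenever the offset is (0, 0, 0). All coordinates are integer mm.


cube([79, 79, 1260]);
translate([1864, 0, 0]) cube([79, 79, 1260]);
translate([79, 0, 287]) cube([1785, 79, 90]);
translate([79, 0, 1084]) cube([1785, 79, 90]);
translate([235, 79, 36]) cube([76, 15, 1131]);
translate([467, 79, 36]) cube([76, 15, 1131]);
translate([699, 79, 36]) cube([76, 15, 1131]);
translate([931, 79, 36]) cube([76, 15, 1131]);
translate([1163, 79, 36]) cube([76, 15, 1131]);
translate([1395, 79, 36]) cube([76, 15, 1131]);
translate([1627, 79, 36]) cube([76, 15, 1131]);


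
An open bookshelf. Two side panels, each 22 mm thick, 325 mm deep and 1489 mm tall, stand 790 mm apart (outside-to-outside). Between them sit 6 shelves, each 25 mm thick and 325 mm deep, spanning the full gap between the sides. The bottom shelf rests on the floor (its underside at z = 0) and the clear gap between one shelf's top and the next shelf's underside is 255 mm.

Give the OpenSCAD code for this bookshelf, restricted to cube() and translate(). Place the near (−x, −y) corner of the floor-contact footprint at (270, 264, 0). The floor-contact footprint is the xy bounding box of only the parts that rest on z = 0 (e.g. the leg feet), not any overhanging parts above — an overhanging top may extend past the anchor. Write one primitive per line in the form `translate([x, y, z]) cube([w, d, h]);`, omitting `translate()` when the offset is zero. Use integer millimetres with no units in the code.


translate([270, 264, 0]) cube([22, 325, 1489]);
translate([1038, 264, 0]) cube([22, 325, 1489]);
translate([292, 264, 0]) cube([746, 325, 25]);
translate([292, 264, 280]) cube([746, 325, 25]);
translate([292, 264, 560]) cube([746, 325, 25]);
translate([292, 264, 840]) cube([746, 325, 25]);
translate([292, 264, 1120]) cube([746, 325, 25]);
translate([292, 264, 1400]) cube([746, 325, 25]);


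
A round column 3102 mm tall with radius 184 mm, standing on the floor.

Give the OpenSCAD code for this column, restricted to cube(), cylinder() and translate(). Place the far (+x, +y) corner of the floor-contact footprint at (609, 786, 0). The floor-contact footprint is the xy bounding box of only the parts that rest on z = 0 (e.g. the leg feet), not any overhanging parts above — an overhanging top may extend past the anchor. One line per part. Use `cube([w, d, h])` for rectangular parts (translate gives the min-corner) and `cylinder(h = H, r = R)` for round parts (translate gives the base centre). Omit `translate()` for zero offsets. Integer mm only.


translate([425, 602, 0]) cylinder(h = 3102, r = 184);


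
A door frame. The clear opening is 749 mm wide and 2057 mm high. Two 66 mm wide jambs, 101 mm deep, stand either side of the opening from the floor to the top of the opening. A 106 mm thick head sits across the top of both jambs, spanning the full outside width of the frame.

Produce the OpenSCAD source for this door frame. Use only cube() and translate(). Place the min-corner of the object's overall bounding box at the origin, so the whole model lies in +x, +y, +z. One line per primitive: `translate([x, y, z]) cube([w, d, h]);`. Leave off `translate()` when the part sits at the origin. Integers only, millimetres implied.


cube([66, 101, 2057]);
translate([815, 0, 0]) cube([66, 101, 2057]);
translate([0, 0, 2057]) cube([881, 101, 106]);


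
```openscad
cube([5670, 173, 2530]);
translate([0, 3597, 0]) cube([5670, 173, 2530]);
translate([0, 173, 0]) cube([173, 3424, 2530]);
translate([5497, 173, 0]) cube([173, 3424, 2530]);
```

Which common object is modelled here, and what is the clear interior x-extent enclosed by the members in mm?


A house (or room) frame. The interior width is 5324 mm.

Four 2530 mm walls enclosing a rectangle with no floor or roof — a room or house frame. Outside width is 5670 mm and wall thickness is 173 mm, so the interior width is 5670 − 2 × 173 = 5324 mm.


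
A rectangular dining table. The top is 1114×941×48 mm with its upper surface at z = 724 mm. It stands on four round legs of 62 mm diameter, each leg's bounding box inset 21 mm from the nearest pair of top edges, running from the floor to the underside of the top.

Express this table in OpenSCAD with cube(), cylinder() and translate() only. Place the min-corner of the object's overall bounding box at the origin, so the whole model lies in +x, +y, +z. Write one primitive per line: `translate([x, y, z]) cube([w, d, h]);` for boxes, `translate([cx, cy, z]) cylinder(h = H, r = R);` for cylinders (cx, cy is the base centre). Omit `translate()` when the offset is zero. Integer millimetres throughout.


translate([0, 0, 676]) cube([1114, 941, 48]);
translate([52, 52, 0]) cylinder(h = 676, r = 31);
translate([1062, 52, 0]) cylinder(h = 676, r = 31);
translate([52, 889, 0]) cylinder(h = 676, r = 31);
translate([1062, 889, 0]) cylinder(h = 676, r = 31);


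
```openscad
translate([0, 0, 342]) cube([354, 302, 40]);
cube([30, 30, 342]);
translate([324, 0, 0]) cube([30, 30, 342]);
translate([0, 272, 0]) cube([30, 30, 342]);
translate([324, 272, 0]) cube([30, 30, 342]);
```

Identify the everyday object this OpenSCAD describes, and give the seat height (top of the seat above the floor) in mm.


A stool. The seat height is 382 mm.

A 354×302×40 slab at z = 342 on four corner posts — a stool. The seat top is 342 + 40 = 382 mm.


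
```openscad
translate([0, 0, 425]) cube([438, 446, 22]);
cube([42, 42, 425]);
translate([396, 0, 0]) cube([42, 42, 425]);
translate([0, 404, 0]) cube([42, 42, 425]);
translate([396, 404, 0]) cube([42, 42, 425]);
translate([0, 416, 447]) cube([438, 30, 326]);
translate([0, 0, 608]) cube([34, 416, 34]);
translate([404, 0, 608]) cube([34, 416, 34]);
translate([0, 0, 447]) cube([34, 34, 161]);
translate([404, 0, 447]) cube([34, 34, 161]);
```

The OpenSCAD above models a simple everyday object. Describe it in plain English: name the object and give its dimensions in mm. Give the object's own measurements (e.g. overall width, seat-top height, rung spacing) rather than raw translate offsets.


A chair. The seat is a 438×446×22 mm slab with its top at z = 447 mm, on four 42×42 mm corner legs (flush with the seat edges, standing on z = 0). A flat backrest 30 mm thick, 326 mm tall, spans the full seat width and rises from the seat top along its +y edge, rear face flush with the rear of the seat. Two armrests of 34×34 mm section run along each side from the seat's front edge to the front of the backrest, top faces 195 mm above the seat top and outer faces flush with the seat's x-edges; a 34×34 mm post under the front of each armrest stands on the seat at the front corner.


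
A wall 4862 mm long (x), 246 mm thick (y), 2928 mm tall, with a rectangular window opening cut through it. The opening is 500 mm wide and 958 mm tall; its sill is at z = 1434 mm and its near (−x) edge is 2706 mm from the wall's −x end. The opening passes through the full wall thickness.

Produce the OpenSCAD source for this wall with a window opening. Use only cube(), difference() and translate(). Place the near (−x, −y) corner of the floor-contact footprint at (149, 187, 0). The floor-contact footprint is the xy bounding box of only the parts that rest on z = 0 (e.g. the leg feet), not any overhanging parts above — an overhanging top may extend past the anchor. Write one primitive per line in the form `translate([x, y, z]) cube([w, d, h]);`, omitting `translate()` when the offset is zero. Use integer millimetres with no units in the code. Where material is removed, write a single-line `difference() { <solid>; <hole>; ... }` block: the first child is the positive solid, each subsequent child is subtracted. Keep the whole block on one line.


difference() { translate([149, 187, 0]) cube([4862, 246, 2928]); translate([2855, 187, 1434]) cube([500, 246, 958]); }


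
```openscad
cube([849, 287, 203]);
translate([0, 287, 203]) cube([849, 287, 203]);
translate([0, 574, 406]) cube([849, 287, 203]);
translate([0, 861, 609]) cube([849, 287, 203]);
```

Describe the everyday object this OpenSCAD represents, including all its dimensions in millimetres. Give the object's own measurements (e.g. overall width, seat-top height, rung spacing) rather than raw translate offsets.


A straight staircase of 4 solid steps. Each step is 849 mm wide (x), 287 mm deep (y, the going) and 203 mm tall (the rise). The first step rests on the floor; each subsequent step sits one going further in +y and one rise higher in +z, directly behind and above the previous step with no overlap.


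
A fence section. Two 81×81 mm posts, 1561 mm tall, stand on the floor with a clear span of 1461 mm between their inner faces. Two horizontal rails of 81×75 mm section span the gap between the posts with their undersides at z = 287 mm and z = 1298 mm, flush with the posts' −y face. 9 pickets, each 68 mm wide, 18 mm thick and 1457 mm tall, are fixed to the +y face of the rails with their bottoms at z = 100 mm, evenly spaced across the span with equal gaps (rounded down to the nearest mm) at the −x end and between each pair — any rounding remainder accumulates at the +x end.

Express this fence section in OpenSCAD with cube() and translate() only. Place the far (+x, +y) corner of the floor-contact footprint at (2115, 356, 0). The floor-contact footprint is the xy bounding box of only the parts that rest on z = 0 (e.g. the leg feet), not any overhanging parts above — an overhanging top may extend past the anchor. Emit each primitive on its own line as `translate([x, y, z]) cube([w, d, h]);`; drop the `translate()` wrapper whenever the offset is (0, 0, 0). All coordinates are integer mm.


translate([492, 275, 0]) cube([81, 81, 1561]);
translate([2034, 275, 0]) cube([81, 81, 1561]);
translate([573, 275, 287]) cube([1461, 81, 75]);
translate([573, 275, 1298]) cube([1461, 81, 75]);
translate([657, 356, 100]) cube([68, 18, 1457]);
translate([809, 356, 100]) cube([68, 18, 1457]);
translate([961, 356, 100]) cube([68, 18, 1457]);
translate([1113, 356, 100]) cube([68, 18, 1457]);
translate([1265, 356, 100]) cube([68, 18, 1457]);
translate([1417, 356, 100]) cube([68, 18, 1457]);
translate([1569, 356, 100]) cube([68, 18, 1457]);
translate([1721, 356, 100]) cube([68, 18, 1457]);
translate([1873, 356, 100]) cube([68, 18, 1457]);


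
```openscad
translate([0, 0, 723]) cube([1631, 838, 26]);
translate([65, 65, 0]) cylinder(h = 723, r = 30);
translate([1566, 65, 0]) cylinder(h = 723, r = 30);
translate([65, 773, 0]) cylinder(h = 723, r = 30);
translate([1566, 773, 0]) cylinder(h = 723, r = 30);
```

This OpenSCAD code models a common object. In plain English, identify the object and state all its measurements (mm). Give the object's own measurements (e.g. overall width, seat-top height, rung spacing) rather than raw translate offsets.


A rectangular dining table. The top is 1631×838×26 mm with its upper surface at z = 749 mm. It stands on four round legs of 60 mm diameter, each leg's bounding box inset 35 mm from the nearest pair of top edges, running from the floor to the underside of the top.


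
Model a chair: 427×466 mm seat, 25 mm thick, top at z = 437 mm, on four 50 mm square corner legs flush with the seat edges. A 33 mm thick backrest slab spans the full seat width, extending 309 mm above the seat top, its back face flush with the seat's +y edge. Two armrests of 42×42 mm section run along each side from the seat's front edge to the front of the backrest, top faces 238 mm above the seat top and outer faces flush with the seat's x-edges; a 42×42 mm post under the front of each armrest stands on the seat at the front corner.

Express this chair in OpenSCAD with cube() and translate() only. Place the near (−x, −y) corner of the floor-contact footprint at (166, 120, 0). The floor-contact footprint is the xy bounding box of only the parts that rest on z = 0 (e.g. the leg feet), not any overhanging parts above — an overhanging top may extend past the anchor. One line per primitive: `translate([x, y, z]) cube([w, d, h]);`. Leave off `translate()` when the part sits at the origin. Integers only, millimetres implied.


// leg_h = 437 - 25 = 412
// arm post h = 238 - 42 = 196
translate([166, 120, 412]) cube([427, 466, 25]);
translate([166, 120, 0]) cube([50, 50, 412]);
translate([543, 120, 0]) cube([50, 50, 412]);
translate([166, 536, 0]) cube([50, 50, 412]);
translate([543, 536, 0]) cube([50, 50, 412]);
translate([166, 553, 437]) cube([427, 33, 309]);
translate([166, 120, 633]) cube([42, 433, 42]);
translate([551, 120, 633]) cube([42, 433, 42]);
translate([166, 120, 437]) cube([42, 42, 196]);
translate([551, 120, 437]) cube([42, 42, 196]);


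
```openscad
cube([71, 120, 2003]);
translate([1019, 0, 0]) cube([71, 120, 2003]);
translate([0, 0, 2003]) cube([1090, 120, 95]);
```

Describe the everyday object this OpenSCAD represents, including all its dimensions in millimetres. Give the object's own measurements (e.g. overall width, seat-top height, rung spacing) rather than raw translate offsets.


A door frame. The clear opening is 948 mm wide and 2003 mm high. Two 71 mm wide jambs, 120 mm deep, stand either side of the opening from the floor to the top of the opening. A 95 mm thick head sits across the top of both jambs, spanning the full outside width of the frame.


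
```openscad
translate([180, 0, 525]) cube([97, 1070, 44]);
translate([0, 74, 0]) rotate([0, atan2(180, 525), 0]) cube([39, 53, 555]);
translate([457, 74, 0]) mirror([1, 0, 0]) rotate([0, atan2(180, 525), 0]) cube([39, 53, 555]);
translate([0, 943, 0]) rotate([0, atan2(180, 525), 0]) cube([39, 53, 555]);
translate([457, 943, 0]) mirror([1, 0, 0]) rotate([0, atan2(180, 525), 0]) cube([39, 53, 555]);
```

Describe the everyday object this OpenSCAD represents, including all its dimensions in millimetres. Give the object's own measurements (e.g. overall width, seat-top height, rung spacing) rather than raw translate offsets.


A sawhorse. A 97×1070×44 mm beam (x, y, z) sits on two A-frame leg pairs. Each pair is two raked legs of 39×53 mm section (53 mm along y) splaying symmetrically in x. Each leg rises 525 mm vertically over 180 mm of horizontal reach and is 555 mm long along its own axis. Every leg's outer bottom edge rests on the floor and its outer top edge meets a bottom edge of the beam — the left legs (tilting toward +x) meet the beam's −x bottom edge, the right legs (their mirror images, tilting toward −x) meet its +x bottom edge — so the leg tops tuck under the beam, the beam's underside is 525 mm above the floor, and the feet are 457 mm apart outside-to-outside with the beam centred between them. The two leg pairs are set in 74 mm from either end of the beam.


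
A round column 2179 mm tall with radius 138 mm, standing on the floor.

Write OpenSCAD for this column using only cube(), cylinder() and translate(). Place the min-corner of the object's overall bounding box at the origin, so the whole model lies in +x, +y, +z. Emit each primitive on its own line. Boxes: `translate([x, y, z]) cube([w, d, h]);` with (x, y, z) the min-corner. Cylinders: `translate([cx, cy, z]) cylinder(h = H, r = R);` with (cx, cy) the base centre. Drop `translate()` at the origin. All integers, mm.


translate([138, 138, 0]) cylinder(h = 2179, r = 138);


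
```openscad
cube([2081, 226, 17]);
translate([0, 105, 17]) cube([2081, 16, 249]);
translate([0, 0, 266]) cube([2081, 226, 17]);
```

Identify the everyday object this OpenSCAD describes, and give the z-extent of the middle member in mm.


An I-beam. The web height is 249 mm.

Two wide flanges with a thin centred web — an I-beam. Overall 283 mm minus two 17 mm flanges gives a web of 283 − 2·17 = 249 mm.


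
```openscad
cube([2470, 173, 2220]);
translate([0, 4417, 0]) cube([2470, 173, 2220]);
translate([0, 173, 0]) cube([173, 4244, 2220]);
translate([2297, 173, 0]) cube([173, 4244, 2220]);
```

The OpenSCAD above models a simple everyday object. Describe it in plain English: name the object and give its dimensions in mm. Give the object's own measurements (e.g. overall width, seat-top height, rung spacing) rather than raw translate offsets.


The wall frame of a small rectangular building: four walls, each 2220 mm tall and 173 mm thick, enclosing a footprint 2470 mm (x) by 4590 mm (y) outside-to-outside, with no floor or roof. The front and back walls (the −y and +y sides) span the full width; the two side walls fit between them.


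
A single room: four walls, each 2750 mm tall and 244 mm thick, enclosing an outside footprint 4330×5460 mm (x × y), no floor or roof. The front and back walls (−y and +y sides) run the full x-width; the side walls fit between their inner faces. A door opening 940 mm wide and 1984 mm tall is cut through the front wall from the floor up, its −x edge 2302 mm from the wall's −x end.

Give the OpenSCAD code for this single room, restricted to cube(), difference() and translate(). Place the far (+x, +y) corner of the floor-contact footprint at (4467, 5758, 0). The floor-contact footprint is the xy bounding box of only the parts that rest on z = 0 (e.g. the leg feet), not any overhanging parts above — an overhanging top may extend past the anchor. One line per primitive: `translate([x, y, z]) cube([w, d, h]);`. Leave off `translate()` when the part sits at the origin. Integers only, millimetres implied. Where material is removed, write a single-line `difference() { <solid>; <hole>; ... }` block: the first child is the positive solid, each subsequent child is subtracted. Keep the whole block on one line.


difference() { translate([137, 298, 0]) cube([4330, 244, 2750]); translate([2439, 298, 0]) cube([940, 244, 1984]); }
translate([137, 5514, 0]) cube([4330, 244, 2750]);
translate([137, 542, 0]) cube([244, 4972, 2750]);
translate([4223, 542, 0]) cube([244, 4972, 2750]);


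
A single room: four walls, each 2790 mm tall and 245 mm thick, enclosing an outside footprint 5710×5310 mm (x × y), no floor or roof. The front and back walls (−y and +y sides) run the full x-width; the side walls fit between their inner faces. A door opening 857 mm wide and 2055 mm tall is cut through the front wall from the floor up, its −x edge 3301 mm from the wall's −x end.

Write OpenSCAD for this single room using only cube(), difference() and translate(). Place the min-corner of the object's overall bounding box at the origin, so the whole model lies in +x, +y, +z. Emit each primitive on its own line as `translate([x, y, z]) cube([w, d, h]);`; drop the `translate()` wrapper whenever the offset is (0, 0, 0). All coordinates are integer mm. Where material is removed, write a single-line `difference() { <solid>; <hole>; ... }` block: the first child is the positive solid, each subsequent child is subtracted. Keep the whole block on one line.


difference() { cube([5710, 245, 2790]); translate([3301, 0, 0]) cube([857, 245, 2055]); }
translate([0, 5065, 0]) cube([5710, 245, 2790]);
translate([0, 245, 0]) cube([245, 4820, 2790]);
translate([5465, 245, 0]) cube([245, 4820, 2790]);
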